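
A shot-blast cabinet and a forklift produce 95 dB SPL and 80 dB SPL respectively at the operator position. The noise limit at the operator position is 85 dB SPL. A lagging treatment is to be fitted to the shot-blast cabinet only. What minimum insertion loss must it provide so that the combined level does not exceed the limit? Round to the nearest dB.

12 dB

The untreated sources together contribute 10^(80/10) = 1.000e+08, i.e. 80.00 dB SPL.
The limit corresponds to 10^(85/10) = 3.162e+08; subtracting the fixed part leaves 2.162e+08 for the shot-blast cabinet, i.e. 83.35 dB SPL.
So the shot-blast cabinet must be reduced from 95 to 83.35 dB SPL: IL = 11.65 dB.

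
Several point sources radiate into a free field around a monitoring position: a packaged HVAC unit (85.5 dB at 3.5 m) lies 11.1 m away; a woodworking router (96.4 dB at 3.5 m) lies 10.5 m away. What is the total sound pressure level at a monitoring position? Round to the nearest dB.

Propagate each source to the receiver with L = L_ref − 20·log₁₀(r/r_ref), then add intensities.
packaged HVAC unit: 85.5 − 20·log₁₀(11.1/3.5) = 85.5 − 10.03 = 75.47 dB.
woodworking router: 96.4 − 20·log₁₀(10.5/3.5) = 96.4 − 9.54 = 86.86 dB.
Σ 10^(L/10) = 5.203e+08 → L_total = 10·log₁₀(5.203e+08) = 87.16 dB.

87 dB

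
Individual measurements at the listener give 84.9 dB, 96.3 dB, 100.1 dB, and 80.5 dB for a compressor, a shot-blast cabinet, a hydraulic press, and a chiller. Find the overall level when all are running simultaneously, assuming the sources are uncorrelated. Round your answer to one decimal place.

Incoherent sources combine by intensity addition: L_total = 10·log₁₀(Σ 10^(L_i/10)).
Σ 10^(L/10) = 10^(84.9/10) + 10^(96.3/10) + 10^(100.1/10) + 10^(80.5/10) = 1.492e+10.
L_total = 10·log₁₀(1.492e+10) = 101.74 dB.

101.7 dB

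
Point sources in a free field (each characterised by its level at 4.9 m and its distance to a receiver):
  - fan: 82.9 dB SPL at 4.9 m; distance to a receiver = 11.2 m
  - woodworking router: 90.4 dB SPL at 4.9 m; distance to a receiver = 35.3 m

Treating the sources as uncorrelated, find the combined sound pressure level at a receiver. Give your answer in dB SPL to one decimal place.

First find each source's level at the receiver (point-source: −20·log₁₀(r/r_ref)), then combine on an intensity basis.
fan: 82.9 − 20·log₁₀(11.2/4.9) = 82.9 − 7.18 = 75.72 dB SPL.
woodworking router: 90.4 − 20·log₁₀(35.3/4.9) = 90.4 − 17.15 = 73.25 dB SPL.
Σ 10^(L/10) = 5.845e+07 → L_total = 10·log₁₀(5.845e+07) = 77.67 dB SPL.

77.7 dB SPL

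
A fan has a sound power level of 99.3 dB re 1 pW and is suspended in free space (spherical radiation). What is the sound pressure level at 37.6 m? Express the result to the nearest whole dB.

57 dB

The power spreads over a sphere of area 4π·r², so L_p = L_w − 10·log₁₀(4π·r²).
4π·r² = 1.777e+04 m², 10·log₁₀ of that is 42.496 dB.
L_p = 99.3 − 42.496 = 56.80 dB.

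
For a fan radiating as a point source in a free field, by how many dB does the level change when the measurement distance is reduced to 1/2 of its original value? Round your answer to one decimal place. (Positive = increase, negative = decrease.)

+6.0 dB

Point-source spreading: ΔL = −20·log₁₀(r₂/r₁).
ΔL = −20·log₁₀(0.5) = +6.02 dB.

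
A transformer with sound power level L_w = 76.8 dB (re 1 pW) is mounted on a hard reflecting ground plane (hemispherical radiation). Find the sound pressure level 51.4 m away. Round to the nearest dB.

L_p = L_w − 10·log₁₀(2π·r²) with r = 51.4 m.
2π·r² = 1.66e+04 m², 10·log₁₀ of that is 42.201 dB.
L_p = 76.8 − 42.201 = 34.60 dB.

35 dB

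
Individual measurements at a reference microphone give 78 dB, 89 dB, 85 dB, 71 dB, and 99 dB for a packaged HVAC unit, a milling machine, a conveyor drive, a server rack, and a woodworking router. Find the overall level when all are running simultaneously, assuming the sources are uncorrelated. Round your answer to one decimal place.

99.6 dB

Incoherent sources combine by intensity addition: L_total = 10·log₁₀(Σ 10^(L_i/10)).
Σ 10^(L/10) = 10^(78/10) + 10^(89/10) + 10^(85/10) + 10^(71/10) + 10^(99/10) = 9.130e+09.
L_total = 10·log₁₀(9.130e+09) = 99.60 dB.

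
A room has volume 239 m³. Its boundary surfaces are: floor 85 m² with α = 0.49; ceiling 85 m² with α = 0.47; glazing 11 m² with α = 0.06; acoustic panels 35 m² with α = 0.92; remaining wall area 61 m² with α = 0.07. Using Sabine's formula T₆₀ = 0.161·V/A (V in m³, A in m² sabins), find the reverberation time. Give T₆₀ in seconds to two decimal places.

Total absorption A = 85·0.49 + 85·0.47 + 11·0.06 + 35·0.92 + 61·0.07 = 118.73 m² sabins.
T₆₀ = 0.161·V/A = 0.161·239/118.73 = 0.324 s.

0.32 s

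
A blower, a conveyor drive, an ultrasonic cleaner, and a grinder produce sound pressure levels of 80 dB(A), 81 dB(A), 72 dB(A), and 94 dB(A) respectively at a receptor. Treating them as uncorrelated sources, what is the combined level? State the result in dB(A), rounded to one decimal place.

For uncorrelated sources the intensities add, so convert each level to linear form, sum, and take 10·log₁₀ of the total.
Σ 10^(L/10) = 10^(80/10) + 10^(81/10) + 10^(72/10) + 10^(94/10) = 2.754e+09.
L_total = 10·log₁₀(2.754e+09) = 94.40 dB(A).

94.4 dB(A)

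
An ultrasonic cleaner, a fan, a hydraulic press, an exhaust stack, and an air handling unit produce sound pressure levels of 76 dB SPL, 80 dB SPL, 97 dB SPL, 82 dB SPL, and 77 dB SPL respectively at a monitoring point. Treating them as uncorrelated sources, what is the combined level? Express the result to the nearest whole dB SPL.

For uncorrelated sources the intensities add, so convert each level to linear form, sum, and take 10·log₁₀ of the total.
Σ 10^(L/10) = 10^(76/10) + 10^(80/10) + 10^(97/10) + 10^(82/10) + 10^(77/10) = 5.360e+09.
L_total = 10·log₁₀(5.360e+09) = 97.29 dB SPL.

97 dB SPL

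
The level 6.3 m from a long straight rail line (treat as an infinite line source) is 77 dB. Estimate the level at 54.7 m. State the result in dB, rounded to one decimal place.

Cylindrical spreading from a line source gives a 10·log₁₀(r₂/r₁) drop.
L₂ = 77 − 10·log₁₀(54.7/6.3) = 77 − 9.386 = 67.61 dB.

67.6 dB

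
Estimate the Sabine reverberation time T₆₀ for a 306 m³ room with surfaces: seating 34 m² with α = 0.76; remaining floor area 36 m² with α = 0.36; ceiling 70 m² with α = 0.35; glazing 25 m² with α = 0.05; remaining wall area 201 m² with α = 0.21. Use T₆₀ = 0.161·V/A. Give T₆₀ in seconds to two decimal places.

Total absorption A = 34·0.76 + 36·0.36 + 70·0.35 + 25·0.05 + 201·0.21 = 106.76 m² sabins.
T₆₀ = 0.161·V/A = 0.161·306/106.76 = 0.461 s.

0.46 s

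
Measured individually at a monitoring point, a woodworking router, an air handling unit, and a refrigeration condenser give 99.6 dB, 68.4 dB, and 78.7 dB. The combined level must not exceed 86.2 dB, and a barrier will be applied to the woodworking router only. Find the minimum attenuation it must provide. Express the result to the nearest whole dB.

Fixed contribution from the other sources: Σ 10^(L/10) = 10^(68.4/10) + 10^(78.7/10) = 8.105e+07 (79.09 dB).
The limit corresponds to 10^(86.2/10) = 4.169e+08; subtracting the fixed part leaves 3.358e+08 for the woodworking router, i.e. 85.26 dB.
Required insertion loss = 99.6 − 85.26 = 14.34 dB.

14 dB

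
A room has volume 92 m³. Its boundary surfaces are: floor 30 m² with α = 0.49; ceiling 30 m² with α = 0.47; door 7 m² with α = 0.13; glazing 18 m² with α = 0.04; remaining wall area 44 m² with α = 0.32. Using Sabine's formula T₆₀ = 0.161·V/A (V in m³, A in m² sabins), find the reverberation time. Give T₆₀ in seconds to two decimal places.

0.33 s

Total absorption A = 30·0.49 + 30·0.47 + 7·0.13 + 18·0.04 + 44·0.32 = 44.51 m² sabins.
T₆₀ = 0.161·V/A = 0.161·92/44.51 = 0.333 s.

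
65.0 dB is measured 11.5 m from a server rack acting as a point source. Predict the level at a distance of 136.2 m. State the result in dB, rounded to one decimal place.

Point-source attenuation: ΔL = 20·log₁₀(r₂/r₁) = 20·log₁₀(136.2/11.5) = 21.470 dB.
L₂ = 65.0 − 20·log₁₀(136.2/11.5) = 65.0 − 21.470 = 43.53 dB.

43.5 dB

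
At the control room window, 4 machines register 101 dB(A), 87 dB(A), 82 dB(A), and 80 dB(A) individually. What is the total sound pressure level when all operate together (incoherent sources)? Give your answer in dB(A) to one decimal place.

101.3 dB(A)

Incoherent sources combine by intensity addition: L_total = 10·log₁₀(Σ 10^(L_i/10)).
Σ 10^(L/10) = 10^(101/10) + 10^(87/10) + 10^(82/10) + 10^(80/10) = 1.335e+10.
L_total = 10·log₁₀(1.335e+10) = 101.25 dB(A).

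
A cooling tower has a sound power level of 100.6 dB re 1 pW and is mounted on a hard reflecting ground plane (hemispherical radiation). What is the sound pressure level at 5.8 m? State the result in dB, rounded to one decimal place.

77.3 dB

L_p = L_w − 10·log₁₀(2π·r²) with r = 5.8 m.
2π·r² = 211.4 m², 10·log₁₀ of that is 23.250 dB.
L_p = 100.6 − 23.250 = 77.35 dB.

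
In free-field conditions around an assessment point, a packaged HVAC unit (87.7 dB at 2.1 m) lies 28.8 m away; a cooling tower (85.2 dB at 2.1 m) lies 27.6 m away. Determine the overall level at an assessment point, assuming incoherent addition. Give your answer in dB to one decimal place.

67.0 dB

Apply inverse-square spreading to bring every level to the receiver, then sum 10^(L/10).
packaged HVAC unit: 87.7 − 20·log₁₀(28.8/2.1) = 87.7 − 22.74 = 64.96 dB.
cooling tower: 85.2 − 20·log₁₀(27.6/2.1) = 85.2 − 22.37 = 62.83 dB.
Σ 10^(L/10) = 5.048e+06 → L_total = 10·log₁₀(5.048e+06) = 67.03 dB.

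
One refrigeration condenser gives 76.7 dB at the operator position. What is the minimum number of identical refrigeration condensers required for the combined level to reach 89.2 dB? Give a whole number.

18

The shortfall is 89.2 − 76.7 = 12.5 dB, and N units add 10·log₁₀ N, so need 10·log₁₀ N ≥ 12.5.
N ≥ 10^(12.5/10) = 17.783, so N = 18.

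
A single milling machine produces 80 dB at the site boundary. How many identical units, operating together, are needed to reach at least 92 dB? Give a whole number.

16

The shortfall is 92 − 80 = 12.0 dB, and N units add 10·log₁₀ N, so need 10·log₁₀ N ≥ 12.0.
N ≥ 10^(12.0/10) = 15.849, so N = 16.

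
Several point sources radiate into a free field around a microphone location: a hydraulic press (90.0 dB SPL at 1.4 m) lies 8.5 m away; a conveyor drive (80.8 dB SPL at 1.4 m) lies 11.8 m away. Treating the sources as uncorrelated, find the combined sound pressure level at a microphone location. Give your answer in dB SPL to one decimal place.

Propagate each source to the receiver with L = L_ref − 20·log₁₀(r/r_ref), then add intensities.
hydraulic press: 90.0 − 20·log₁₀(8.5/1.4) = 90.0 − 15.67 = 74.33 dB SPL.
conveyor drive: 80.8 − 20·log₁₀(11.8/1.4) = 80.8 − 18.52 = 62.28 dB SPL.
Σ 10^(L/10) = 2.882e+07 → L_total = 10·log₁₀(2.882e+07) = 74.60 dB SPL.

74.6 dB SPL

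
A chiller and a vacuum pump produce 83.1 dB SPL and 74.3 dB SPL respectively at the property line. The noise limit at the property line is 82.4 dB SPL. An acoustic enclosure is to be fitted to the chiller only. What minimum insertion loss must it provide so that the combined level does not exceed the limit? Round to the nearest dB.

1 dB

The untreated sources together contribute 10^(74.3/10) = 2.692e+07, i.e. 74.30 dB SPL.
To meet 82.4 dB SPL overall, the treated chiller may contribute at most 10^(82.4/10) − 2.692e+07 = 1.469e+08, i.e. 81.67 dB SPL.
Required insertion loss = 83.1 − 81.67 = 1.43 dB.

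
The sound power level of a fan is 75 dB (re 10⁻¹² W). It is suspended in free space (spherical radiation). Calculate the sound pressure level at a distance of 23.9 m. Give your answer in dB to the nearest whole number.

36 dB

Free-field spherical radiation: L_p = L_w − 10·log₁₀(4π·r²), r = 23.9 m.
4π·r² = 7178 m², 10·log₁₀ of that is 38.560 dB.
L_p = 75 − 38.560 = 36.44 dB.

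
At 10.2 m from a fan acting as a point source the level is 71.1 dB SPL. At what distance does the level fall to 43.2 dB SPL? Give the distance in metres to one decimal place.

For a point source L₁ − L₂ = 20·log₁₀(r₂/r₁), so r₂ = r₁·10^((L₁−L₂)/20).
r₂ = 10.2·10^((71.1−43.2)/20) = 10.2·10^(27.9/20) = 253.28 m.

253.3 m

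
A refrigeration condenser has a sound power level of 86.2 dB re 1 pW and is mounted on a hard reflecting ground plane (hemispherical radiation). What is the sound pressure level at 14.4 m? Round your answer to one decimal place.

The power spreads over a hemisphere of area 2π·r², so L_p = L_w − 10·log₁₀(2π·r²).
2π·r² = 1303 m², 10·log₁₀ of that is 31.149 dB.
L_p = 86.2 − 31.149 = 55.05 dB.

55.1 dB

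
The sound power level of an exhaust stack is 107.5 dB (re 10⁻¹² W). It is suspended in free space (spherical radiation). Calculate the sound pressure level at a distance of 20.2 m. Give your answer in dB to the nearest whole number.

70 dB

Free-field spherical radiation: L_p = L_w − 10·log₁₀(4π·r²), r = 20.2 m.
4π·r² = 5128 m², 10·log₁₀ of that is 37.099 dB.
L_p = 107.5 − 37.099 = 70.40 dB.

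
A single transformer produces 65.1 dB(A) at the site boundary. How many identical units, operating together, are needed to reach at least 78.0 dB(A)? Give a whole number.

20

The shortfall is 78.0 − 65.1 = 12.9 dB, and N units add 10·log₁₀ N, so need 10·log₁₀ N ≥ 12.9.
N ≥ 10^(12.9/10) = 19.498, so N = 20.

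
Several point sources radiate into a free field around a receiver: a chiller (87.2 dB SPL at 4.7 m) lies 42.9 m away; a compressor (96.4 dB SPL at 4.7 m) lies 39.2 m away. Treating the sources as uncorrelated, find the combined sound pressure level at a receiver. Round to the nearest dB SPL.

78 dB SPL

Apply inverse-square spreading to bring every level to the receiver, then sum 10^(L/10).
chiller: 87.2 − 20·log₁₀(42.9/4.7) = 87.2 − 19.21 = 67.99 dB SPL.
compressor: 96.4 − 20·log₁₀(39.2/4.7) = 96.4 − 18.42 = 77.98 dB SPL.
Σ 10^(L/10) = 6.905e+07 → L_total = 10·log₁₀(6.905e+07) = 78.39 dB SPL.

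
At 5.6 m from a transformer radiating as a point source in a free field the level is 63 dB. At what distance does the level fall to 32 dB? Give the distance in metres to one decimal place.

198.7 m

The 31.0 dB drop corresponds to a distance ratio of 10^(31.0/20) for a point source.
r₂ = 5.6·10^((63−32)/20) = 5.6·10^(31.0/20) = 198.70 m.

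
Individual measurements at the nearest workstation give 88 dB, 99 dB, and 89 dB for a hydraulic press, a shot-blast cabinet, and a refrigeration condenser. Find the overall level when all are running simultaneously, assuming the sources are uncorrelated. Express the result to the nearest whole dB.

100 dB

For uncorrelated sources the intensities add, so convert each level to linear form, sum, and take 10·log₁₀ of the total.
Σ 10^(L/10) = 10^(88/10) + 10^(99/10) + 10^(89/10) = 9.369e+09.
L_total = 10·log₁₀(9.369e+09) = 99.72 dB.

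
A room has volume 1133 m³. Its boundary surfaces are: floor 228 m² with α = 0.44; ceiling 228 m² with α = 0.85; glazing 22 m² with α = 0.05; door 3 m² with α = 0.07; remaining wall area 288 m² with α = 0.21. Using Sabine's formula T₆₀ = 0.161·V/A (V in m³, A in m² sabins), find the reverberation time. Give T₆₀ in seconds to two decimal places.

0.51 s

Summing Sᵢαᵢ: 228·0.44 + 228·0.85 + 22·0.05 + 3·0.07 + 288·0.21 = 355.91 m².
T₆₀ = 0.161·V/A = 0.161·1133/355.91 = 0.513 s.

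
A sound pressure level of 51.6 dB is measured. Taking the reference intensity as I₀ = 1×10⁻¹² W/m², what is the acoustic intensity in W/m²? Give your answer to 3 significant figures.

1.45e-07 W/m²

I/I₀ = 10^(51.6/10) = 1.445e+05, so I = 1.445e+05 × 10⁻¹² W/m².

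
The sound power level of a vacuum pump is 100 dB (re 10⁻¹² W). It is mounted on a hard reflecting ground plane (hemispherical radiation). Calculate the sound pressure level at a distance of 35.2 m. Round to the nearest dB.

61 dB

L_p = L_w − 10·log₁₀(2π·r²) with r = 35.2 m.
2π·r² = 7785 m², 10·log₁₀ of that is 38.913 dB.
L_p = 100 − 38.913 = 61.09 dB.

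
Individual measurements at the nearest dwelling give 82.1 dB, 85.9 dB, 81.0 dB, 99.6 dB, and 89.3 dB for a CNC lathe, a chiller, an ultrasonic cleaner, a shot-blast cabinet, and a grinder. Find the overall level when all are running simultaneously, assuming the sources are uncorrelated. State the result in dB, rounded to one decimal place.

Incoherent sources combine by intensity addition: L_total = 10·log₁₀(Σ 10^(L_i/10)).
Σ 10^(L/10) = 10^(82.1/10) + 10^(85.9/10) + 10^(81.0/10) + 10^(99.6/10) + 10^(89.3/10) = 1.065e+10.
L_total = 10·log₁₀(1.065e+10) = 100.27 dB.

100.3 dB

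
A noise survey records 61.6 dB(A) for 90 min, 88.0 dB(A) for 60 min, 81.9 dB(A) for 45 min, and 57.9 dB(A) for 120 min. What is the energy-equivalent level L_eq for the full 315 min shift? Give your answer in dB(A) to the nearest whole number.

82 dB(A)

L_eq = 10·log₁₀[(1/T)·Σ tᵢ·10^(Lᵢ/10)] with T = 315 min.
Σ tᵢ·10^(Lᵢ/10) = 90·10^(61.6/10) + 60·10^(88.0/10) + 45·10^(81.9/10) + 120·10^(57.9/10) = 4.503e+10.
L_eq = 10·log₁₀(4.503e+10/315) = 81.55 dB(A).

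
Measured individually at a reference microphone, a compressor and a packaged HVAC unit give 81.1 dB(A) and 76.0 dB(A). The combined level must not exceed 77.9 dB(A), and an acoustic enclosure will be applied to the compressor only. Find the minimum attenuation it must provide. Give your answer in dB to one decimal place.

7.7 dB

Fixed contribution from the other source: Σ 10^(L/10) = 10^(76.0/10) = 3.981e+07 (76.00 dB(A)).
To meet 77.9 dB(A) overall, the treated compressor may contribute at most 10^(77.9/10) − 3.981e+07 = 2.185e+07, i.e. 73.39 dB(A).
So the compressor must be reduced from 81.1 to 73.39 dB(A): IL = 7.71 dB.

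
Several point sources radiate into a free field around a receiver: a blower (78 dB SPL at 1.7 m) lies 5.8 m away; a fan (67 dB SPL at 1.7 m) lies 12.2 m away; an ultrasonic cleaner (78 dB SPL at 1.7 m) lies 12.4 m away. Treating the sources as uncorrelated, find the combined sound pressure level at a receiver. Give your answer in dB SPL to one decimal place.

Apply inverse-square spreading to bring every level to the receiver, then sum 10^(L/10).
blower: 78 − 20·log₁₀(5.8/1.7) = 78 − 10.66 = 67.34 dB SPL.
fan: 67 − 20·log₁₀(12.2/1.7) = 67 − 17.12 = 49.88 dB SPL.
ultrasonic cleaner: 78 − 20·log₁₀(12.4/1.7) = 78 − 17.26 = 60.74 dB SPL.
Σ 10^(L/10) = 6.704e+06 → L_total = 10·log₁₀(6.704e+06) = 68.26 dB SPL.

68.3 dB SPL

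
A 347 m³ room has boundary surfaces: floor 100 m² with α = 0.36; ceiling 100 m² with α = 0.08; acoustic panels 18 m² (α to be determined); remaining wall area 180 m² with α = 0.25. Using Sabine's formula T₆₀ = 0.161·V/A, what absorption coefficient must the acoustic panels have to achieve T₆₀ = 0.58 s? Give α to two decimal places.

From T₆₀ = 0.161·V/A, the target T₆₀ = 0.58 s needs A = 0.161·347/0.58 = 96.32 m².
Absorption from the other surfaces = 100·0.36 + 100·0.08 + 180·0.25 = 89.00 m², so the acoustic panels must supply 7.32 m² over 18 m².
α = 7.32/18 = 0.407.

0.41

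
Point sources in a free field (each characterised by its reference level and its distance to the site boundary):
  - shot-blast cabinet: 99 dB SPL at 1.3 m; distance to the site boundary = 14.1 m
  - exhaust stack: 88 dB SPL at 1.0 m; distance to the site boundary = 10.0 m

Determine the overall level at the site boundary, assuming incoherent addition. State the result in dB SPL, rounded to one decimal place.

First find each source's level at the receiver (point-source: −20·log₁₀(r/r_ref)), then combine on an intensity basis.
shot-blast cabinet: 99 − 20·log₁₀(14.1/1.3) = 99 − 20.71 = 78.29 dB SPL.
exhaust stack: 88 − 20·log₁₀(10.0/1.0) = 88 − 20.00 = 68.00 dB SPL.
Σ 10^(L/10) = 7.383e+07 → L_total = 10·log₁₀(7.383e+07) = 78.68 dB SPL.

78.7 dB SPL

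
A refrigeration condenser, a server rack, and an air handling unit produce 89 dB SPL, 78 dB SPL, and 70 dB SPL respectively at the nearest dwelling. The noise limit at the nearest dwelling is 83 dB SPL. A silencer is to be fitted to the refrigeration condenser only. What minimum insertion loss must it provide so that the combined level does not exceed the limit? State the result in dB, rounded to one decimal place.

Everything except the refrigeration condenser sums to 10^(78/10) + 10^(70/10) = 7.310e+07 in linear terms, 78.64 dB SPL.
The limit corresponds to 10^(83/10) = 1.995e+08; subtracting the fixed part leaves 1.264e+08 for the refrigeration condenser, i.e. 81.02 dB SPL.
Required insertion loss = 89 − 81.02 = 7.98 dB.

8.0 dB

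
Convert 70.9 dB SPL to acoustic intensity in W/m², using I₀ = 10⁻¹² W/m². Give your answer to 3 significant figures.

1.23e-05 W/m²

L = 10·log₁₀(I/I₀) ⇒ I = I₀·10^(L/10) = 10⁻¹² × 10^7.09.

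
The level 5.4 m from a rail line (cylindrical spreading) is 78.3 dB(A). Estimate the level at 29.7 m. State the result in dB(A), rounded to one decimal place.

Cylindrical spreading from a line source gives a 10·log₁₀(r₂/r₁) drop.
L₂ = 78.3 − 10·log₁₀(29.7/5.4) = 78.3 − 7.404 = 70.90 dB(A).

70.9 dB(A)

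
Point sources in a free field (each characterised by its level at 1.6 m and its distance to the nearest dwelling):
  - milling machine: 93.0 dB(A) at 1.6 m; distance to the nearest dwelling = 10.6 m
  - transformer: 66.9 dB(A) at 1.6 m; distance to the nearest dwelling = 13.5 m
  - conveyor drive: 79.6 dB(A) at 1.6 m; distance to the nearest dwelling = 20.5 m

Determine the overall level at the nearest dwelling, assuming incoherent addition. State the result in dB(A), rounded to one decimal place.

First find each source's level at the receiver (point-source: −20·log₁₀(r/r_ref)), then combine on an intensity basis.
milling machine: 93.0 − 20·log₁₀(10.6/1.6) = 93.0 − 16.42 = 76.58 dB(A).
transformer: 66.9 − 20·log₁₀(13.5/1.6) = 66.9 − 18.52 = 48.38 dB(A).
conveyor drive: 79.6 − 20·log₁₀(20.5/1.6) = 79.6 − 22.15 = 57.45 dB(A).
Σ 10^(L/10) = 4.608e+07 → L_total = 10·log₁₀(4.608e+07) = 76.64 dB(A).

76.6 dB(A)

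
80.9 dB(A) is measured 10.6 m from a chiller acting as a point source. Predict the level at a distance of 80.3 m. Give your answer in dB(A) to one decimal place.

For a point source, L₂ = L₁ − 20·log₁₀(r₂/r₁).
L₂ = 80.9 − 20·log₁₀(80.3/10.6) = 80.9 − 17.588 = 63.31 dB(A).

63.3 dB(A)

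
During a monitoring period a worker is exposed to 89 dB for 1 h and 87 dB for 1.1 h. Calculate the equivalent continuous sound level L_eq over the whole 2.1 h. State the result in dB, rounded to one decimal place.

Weight each interval's intensity by its duration and average over T = 2.1 h:
Σ tᵢ·10^(Lᵢ/10) = 1·10^(89/10) + 1.1·10^(87/10) = 1.346e+09.
L_eq = 10·log₁₀(1.346e+09/2.1) = 88.07 dB.

88.1 dB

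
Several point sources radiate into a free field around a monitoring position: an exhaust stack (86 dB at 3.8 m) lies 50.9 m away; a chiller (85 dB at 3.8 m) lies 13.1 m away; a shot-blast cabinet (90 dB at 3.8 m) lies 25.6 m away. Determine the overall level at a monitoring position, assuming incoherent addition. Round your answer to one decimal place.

77.1 dB

Apply inverse-square spreading to bring every level to the receiver, then sum 10^(L/10).
exhaust stack: 86 − 20·log₁₀(50.9/3.8) = 86 − 22.54 = 63.46 dB.
chiller: 85 − 20·log₁₀(13.1/3.8) = 85 − 10.75 = 74.25 dB.
shot-blast cabinet: 90 − 20·log₁₀(25.6/3.8) = 90 − 16.57 = 73.43 dB.
Σ 10^(L/10) = 5.086e+07 → L_total = 10·log₁₀(5.086e+07) = 77.06 dB.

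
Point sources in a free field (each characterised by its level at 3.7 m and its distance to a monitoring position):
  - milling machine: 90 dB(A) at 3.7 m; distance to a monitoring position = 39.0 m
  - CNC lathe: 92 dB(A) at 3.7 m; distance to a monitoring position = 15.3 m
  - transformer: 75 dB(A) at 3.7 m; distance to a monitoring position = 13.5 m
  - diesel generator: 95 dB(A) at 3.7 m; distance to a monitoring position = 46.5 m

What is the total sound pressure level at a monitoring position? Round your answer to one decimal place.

Propagate each source to the receiver with L = L_ref − 20·log₁₀(r/r_ref), then add intensities.
milling machine: 90 − 20·log₁₀(39.0/3.7) = 90 − 20.46 = 69.54 dB(A).
CNC lathe: 92 − 20·log₁₀(15.3/3.7) = 92 − 12.33 = 79.67 dB(A).
transformer: 75 − 20·log₁₀(13.5/3.7) = 75 − 11.24 = 63.76 dB(A).
diesel generator: 95 − 20·log₁₀(46.5/3.7) = 95 − 21.99 = 73.01 dB(A).
Σ 10^(L/10) = 1.241e+08 → L_total = 10·log₁₀(1.241e+08) = 80.94 dB(A).

80.9 dB(A)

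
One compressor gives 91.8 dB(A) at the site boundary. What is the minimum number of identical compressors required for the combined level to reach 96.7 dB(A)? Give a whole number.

N identical sources give L₁ + 10·log₁₀ N, so require 10·log₁₀ N ≥ 96.7 − 91.8 = 4.9 dB.
N ≥ 10^(4.9/10) = 3.090, so N = 4.

4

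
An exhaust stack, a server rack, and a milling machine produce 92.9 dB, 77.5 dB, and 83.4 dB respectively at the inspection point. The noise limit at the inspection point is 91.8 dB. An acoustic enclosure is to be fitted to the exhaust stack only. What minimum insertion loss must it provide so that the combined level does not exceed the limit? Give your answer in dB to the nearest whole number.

Fixed contribution from the other sources: Σ 10^(L/10) = 10^(77.5/10) + 10^(83.4/10) = 2.750e+08 (84.39 dB).
The limit corresponds to 10^(91.8/10) = 1.514e+09; subtracting the fixed part leaves 1.239e+09 for the exhaust stack, i.e. 90.93 dB.
Required insertion loss = 92.9 − 90.93 = 1.97 dB.

2 dB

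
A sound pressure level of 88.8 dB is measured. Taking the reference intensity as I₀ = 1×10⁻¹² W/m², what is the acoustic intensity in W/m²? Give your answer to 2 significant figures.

0.00076 W/m²

I = I₀·10^(L/10) = 10⁻¹² × 10^(88.8/10) = 10^(-3.120).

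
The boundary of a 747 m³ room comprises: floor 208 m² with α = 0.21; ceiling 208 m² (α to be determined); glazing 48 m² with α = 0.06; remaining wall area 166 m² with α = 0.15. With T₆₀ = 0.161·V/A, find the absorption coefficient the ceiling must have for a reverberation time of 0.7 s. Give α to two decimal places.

Required total absorption A = 0.161·747/0.7 = 171.81 m².
Absorption from the other surfaces = 208·0.21 + 48·0.06 + 166·0.15 = 71.46 m², so the ceiling must supply 100.35 m² over 208 m².
α = 100.35/208 = 0.482.

0.48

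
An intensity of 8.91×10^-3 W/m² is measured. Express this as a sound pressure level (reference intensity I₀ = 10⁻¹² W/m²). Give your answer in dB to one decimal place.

99.5 dB

L = 10·log₁₀(I/I₀) = 10·log₁₀(8.91×10^-3/10⁻¹²) = 10·log₁₀(8.91×10^9).
L = 10·(0.9499 + 9) = 99.50 dB.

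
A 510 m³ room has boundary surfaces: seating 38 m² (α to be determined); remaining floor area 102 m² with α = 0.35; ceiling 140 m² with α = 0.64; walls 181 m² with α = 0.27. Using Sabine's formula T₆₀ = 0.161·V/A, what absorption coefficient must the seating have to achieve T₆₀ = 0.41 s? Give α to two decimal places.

0.69

A = 0.161·V/T₆₀ = 0.161·510/0.41 = 200.27 m² sabins.
Absorption from the other surfaces = 102·0.35 + 140·0.64 + 181·0.27 = 174.17 m², so the seating must supply 26.10 m² over 38 m².
α = 26.10/38 = 0.687.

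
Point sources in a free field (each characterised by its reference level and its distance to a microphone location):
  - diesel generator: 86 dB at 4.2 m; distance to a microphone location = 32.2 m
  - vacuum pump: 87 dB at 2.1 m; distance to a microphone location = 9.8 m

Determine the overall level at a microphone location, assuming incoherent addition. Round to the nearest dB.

Propagate each source to the receiver with L = L_ref − 20·log₁₀(r/r_ref), then add intensities.
diesel generator: 86 − 20·log₁₀(32.2/4.2) = 86 − 17.69 = 68.31 dB.
vacuum pump: 87 − 20·log₁₀(9.8/2.1) = 87 − 13.38 = 73.62 dB.
Σ 10^(L/10) = 2.979e+07 → L_total = 10·log₁₀(2.979e+07) = 74.74 dB.

75 dB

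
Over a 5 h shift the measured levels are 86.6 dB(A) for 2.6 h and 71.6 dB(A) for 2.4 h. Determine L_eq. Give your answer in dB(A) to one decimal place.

The energy average is taken in the linear domain: L_eq = 10·log₁₀[(Σ tᵢ·10^(Lᵢ/10))/T], T = 5 h.
Σ tᵢ·10^(Lᵢ/10) = 2.6·10^(86.6/10) + 2.4·10^(71.6/10) = 1.223e+09.
L_eq = 10·log₁₀(1.223e+09/5) = 83.88 dB(A).

83.9 dB(A)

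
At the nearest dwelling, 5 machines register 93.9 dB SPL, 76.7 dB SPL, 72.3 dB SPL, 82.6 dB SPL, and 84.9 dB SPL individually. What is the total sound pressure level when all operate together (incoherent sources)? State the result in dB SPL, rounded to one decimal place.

94.8 dB SPL

For uncorrelated sources the intensities add, so convert each level to linear form, sum, and take 10·log₁₀ of the total.
Σ 10^(L/10) = 10^(93.9/10) + 10^(76.7/10) + 10^(72.3/10) + 10^(82.6/10) + 10^(84.9/10) = 3.009e+09.
L_total = 10·log₁₀(3.009e+09) = 94.78 dB SPL.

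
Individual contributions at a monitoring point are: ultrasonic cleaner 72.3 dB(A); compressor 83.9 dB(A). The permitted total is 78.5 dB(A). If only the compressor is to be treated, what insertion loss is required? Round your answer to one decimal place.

6.6 dB

The untreated sources together contribute 10^(72.3/10) = 1.698e+07, i.e. 72.30 dB(A).
The limit corresponds to 10^(78.5/10) = 7.079e+07; subtracting the fixed part leaves 5.381e+07 for the compressor, i.e. 77.31 dB(A).
So the compressor must be reduced from 83.9 to 77.31 dB(A): IL = 6.59 dB.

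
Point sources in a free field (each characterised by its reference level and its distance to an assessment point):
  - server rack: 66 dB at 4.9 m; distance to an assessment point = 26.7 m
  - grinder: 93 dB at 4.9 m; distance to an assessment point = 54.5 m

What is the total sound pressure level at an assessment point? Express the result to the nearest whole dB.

First find each source's level at the receiver (point-source: −20·log₁₀(r/r_ref)), then combine on an intensity basis.
server rack: 66 − 20·log₁₀(26.7/4.9) = 66 − 14.73 = 51.27 dB.
grinder: 93 − 20·log₁₀(54.5/4.9) = 93 − 20.92 = 72.08 dB.
Σ 10^(L/10) = 1.626e+07 → L_total = 10·log₁₀(1.626e+07) = 72.11 dB.

72 dB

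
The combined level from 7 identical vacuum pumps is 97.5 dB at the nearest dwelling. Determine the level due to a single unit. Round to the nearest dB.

For N identical incoherent sources L_total = L₁ + 10·log₁₀ N, so L₁ = 97.5 − 10·log₁₀(7) = 97.5 − 8.451.

89 dB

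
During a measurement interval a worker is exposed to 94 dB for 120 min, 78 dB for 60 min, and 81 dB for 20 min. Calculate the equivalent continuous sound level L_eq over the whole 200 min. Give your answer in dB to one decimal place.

91.9 dB

L_eq = 10·log₁₀[(1/T)·Σ tᵢ·10^(Lᵢ/10)] with T = 200 min.
Σ tᵢ·10^(Lᵢ/10) = 120·10^(94/10) + 60·10^(78/10) + 20·10^(81/10) = 3.077e+11.
L_eq = 10·log₁₀(3.077e+11/200) = 91.87 dB.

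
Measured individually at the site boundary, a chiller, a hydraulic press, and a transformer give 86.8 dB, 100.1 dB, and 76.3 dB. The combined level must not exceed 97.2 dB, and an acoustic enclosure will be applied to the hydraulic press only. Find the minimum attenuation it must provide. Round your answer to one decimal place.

Everything except the hydraulic press sums to 10^(86.8/10) + 10^(76.3/10) = 5.213e+08 in linear terms, 87.17 dB.
The limit corresponds to 10^(97.2/10) = 5.248e+09; subtracting the fixed part leaves 4.727e+09 for the hydraulic press, i.e. 96.75 dB.
Required insertion loss = 100.1 − 96.75 = 3.35 dB.

3.4 dB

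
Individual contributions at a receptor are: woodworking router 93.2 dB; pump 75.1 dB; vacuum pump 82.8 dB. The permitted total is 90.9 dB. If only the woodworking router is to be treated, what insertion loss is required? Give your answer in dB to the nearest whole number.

Everything except the woodworking router sums to 10^(75.1/10) + 10^(82.8/10) = 2.229e+08 in linear terms, 83.48 dB.
To meet 90.9 dB overall, the treated woodworking router may contribute at most 10^(90.9/10) − 2.229e+08 = 1.007e+09, i.e. 90.03 dB.
So the woodworking router must be reduced from 93.2 to 90.03 dB: IL = 3.17 dB.

3 dB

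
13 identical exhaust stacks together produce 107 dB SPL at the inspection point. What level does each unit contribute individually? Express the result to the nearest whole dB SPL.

96 dB SPL

Dividing the total intensity by 13 lowers the level by 10·log₁₀ 13 = 11.139 dB: L₁ = 107 − 11.139.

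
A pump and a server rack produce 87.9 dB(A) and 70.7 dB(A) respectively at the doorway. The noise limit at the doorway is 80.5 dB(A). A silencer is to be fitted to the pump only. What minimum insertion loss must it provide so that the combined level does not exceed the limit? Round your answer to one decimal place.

7.9 dB

The untreated sources together contribute 10^(70.7/10) = 1.175e+07, i.e. 70.70 dB(A).
To meet 80.5 dB(A) overall, the treated pump may contribute at most 10^(80.5/10) − 1.175e+07 = 1.005e+08, i.e. 80.02 dB(A).
Required insertion loss = 87.9 − 80.02 = 7.88 dB.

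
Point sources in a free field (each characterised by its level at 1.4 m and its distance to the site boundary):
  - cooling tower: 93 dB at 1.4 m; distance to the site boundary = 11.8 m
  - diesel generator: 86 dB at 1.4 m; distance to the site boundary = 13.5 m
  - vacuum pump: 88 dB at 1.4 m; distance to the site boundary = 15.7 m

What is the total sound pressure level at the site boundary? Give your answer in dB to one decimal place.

Apply inverse-square spreading to bring every level to the receiver, then sum 10^(L/10).
cooling tower: 93 − 20·log₁₀(11.8/1.4) = 93 − 18.52 = 74.48 dB.
diesel generator: 86 − 20·log₁₀(13.5/1.4) = 86 − 19.68 = 66.32 dB.
vacuum pump: 88 − 20·log₁₀(15.7/1.4) = 88 − 21.00 = 67.00 dB.
Σ 10^(L/10) = 3.738e+07 → L_total = 10·log₁₀(3.738e+07) = 75.73 dB.

75.7 dB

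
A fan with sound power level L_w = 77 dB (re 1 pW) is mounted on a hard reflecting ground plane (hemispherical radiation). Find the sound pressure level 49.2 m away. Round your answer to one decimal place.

35.2 dB

L_p = L_w − 10·log₁₀(2π·r²) with r = 49.2 m.
2π·r² = 1.521e+04 m², 10·log₁₀ of that is 41.821 dB.
L_p = 77 − 41.821 = 35.18 dB.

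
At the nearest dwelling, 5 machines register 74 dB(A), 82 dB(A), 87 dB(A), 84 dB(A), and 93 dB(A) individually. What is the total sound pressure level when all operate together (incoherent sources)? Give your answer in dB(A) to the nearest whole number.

95 dB(A)

For uncorrelated sources the intensities add, so convert each level to linear form, sum, and take 10·log₁₀ of the total.
Σ 10^(L/10) = 10^(74/10) + 10^(82/10) + 10^(87/10) + 10^(84/10) + 10^(93/10) = 2.931e+09.
L_total = 10·log₁₀(2.931e+09) = 94.67 dB(A).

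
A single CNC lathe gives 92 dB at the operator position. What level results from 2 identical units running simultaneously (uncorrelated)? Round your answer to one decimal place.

95.0 dB

N identical incoherent sources raise the level by 10·log₁₀ N.
L_total = 92 + 10·log₁₀(2) = 92 + 3.010 = 95.01 dB.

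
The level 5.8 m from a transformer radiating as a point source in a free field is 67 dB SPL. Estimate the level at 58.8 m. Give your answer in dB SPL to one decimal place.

46.9 dB SPL

For a point source, L₂ = L₁ − 20·log₁₀(r₂/r₁).
L₂ = 67 − 20·log₁₀(58.8/5.8) = 67 − 20.119 = 46.88 dB SPL.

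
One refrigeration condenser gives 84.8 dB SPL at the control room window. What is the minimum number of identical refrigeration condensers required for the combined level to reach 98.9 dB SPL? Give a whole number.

26

Need L₁ + 10·log₁₀ N ≥ 98.9, i.e. log₁₀ N ≥ 1.41.
N ≥ 10^(14.1/10) = 25.704, so N = 26.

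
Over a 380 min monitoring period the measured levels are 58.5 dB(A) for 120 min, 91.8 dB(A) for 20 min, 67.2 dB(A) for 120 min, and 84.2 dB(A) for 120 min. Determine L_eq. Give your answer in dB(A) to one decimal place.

82.2 dB(A)

L_eq = 10·log₁₀[(1/T)·Σ tᵢ·10^(Lᵢ/10)] with T = 380 min.
Σ tᵢ·10^(Lᵢ/10) = 120·10^(58.5/10) + 20·10^(91.8/10) + 120·10^(67.2/10) + 120·10^(84.2/10) = 6.255e+10.
L_eq = 10·log₁₀(6.255e+10/380) = 82.16 dB(A).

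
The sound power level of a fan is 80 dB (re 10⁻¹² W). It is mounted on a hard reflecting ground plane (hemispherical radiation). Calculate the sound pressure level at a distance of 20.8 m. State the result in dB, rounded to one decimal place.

45.7 dB

L_p = L_w − 10·log₁₀(2π·r²) with r = 20.8 m.
2π·r² = 2718 m², 10·log₁₀ of that is 34.343 dB.
L_p = 80 − 34.343 = 45.66 dB.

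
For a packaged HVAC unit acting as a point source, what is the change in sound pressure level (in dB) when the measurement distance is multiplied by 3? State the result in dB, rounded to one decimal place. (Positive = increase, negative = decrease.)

With spherical spreading the level changes by −20·log₁₀(r₂/r₁).
ΔL = −20·log₁₀(3) = -9.54 dB.

-9.5 dB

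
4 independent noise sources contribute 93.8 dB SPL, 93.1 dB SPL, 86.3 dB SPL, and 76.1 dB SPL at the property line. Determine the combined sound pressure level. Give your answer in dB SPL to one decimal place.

For uncorrelated sources the intensities add, so convert each level to linear form, sum, and take 10·log₁₀ of the total.
Σ 10^(L/10) = 10^(93.8/10) + 10^(93.1/10) + 10^(86.3/10) + 10^(76.1/10) = 4.908e+09.
L_total = 10·log₁₀(4.908e+09) = 96.91 dB SPL.

96.9 dB SPL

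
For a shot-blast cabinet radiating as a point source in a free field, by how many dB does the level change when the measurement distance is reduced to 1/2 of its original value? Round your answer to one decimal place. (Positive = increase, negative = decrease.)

With spherical spreading the level changes by −20·log₁₀(r₂/r₁).
ΔL = −20·log₁₀(0.5) = +6.02 dB.

+6.0 dB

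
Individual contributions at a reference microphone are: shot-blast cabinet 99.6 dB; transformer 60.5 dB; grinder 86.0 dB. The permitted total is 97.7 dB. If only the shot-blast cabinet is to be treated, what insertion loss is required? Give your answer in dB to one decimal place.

The untreated sources together contribute 10^(60.5/10) + 10^(86.0/10) = 3.992e+08, i.e. 86.01 dB.
The limit corresponds to 10^(97.7/10) = 5.888e+09; subtracting the fixed part leaves 5.489e+09 for the shot-blast cabinet, i.e. 97.40 dB.
So the shot-blast cabinet must be reduced from 99.6 to 97.40 dB: IL = 2.20 dB.

2.2 dB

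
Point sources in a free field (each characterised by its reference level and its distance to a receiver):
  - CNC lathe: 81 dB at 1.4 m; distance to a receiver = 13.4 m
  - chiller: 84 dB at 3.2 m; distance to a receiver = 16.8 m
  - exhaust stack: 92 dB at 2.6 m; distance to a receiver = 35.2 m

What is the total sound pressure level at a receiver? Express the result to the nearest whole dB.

73 dB

Apply inverse-square spreading to bring every level to the receiver, then sum 10^(L/10).
CNC lathe: 81 − 20·log₁₀(13.4/1.4) = 81 − 19.62 = 61.38 dB.
chiller: 84 − 20·log₁₀(16.8/3.2) = 84 − 14.40 = 69.60 dB.
exhaust stack: 92 − 20·log₁₀(35.2/2.6) = 92 − 22.63 = 69.37 dB.
Σ 10^(L/10) = 1.913e+07 → L_total = 10·log₁₀(1.913e+07) = 72.82 dB.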